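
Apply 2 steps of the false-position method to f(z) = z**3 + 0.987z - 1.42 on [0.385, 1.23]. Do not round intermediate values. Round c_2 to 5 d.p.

f(0.385000) = -0.982938, f(1.230000) = 1.654877
step 1: c = 0.699875, f(c) = -0.386406 < 0 → new bracket [0.699875, 1.230000]
step 2: c = 0.800226, f(c) = -0.117744 < 0 → new bracket [0.800226, 1.230000]

0.80023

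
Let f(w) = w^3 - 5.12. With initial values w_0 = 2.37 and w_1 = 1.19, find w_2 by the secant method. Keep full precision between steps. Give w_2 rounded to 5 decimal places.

f(w_0) = 8.192053, f(w_1) = -3.434841
w_2 = 1.190000 - (-3.434841)·(1.190000 - 2.370000)/(-3.434841 - (8.192053)) = 1.538598; f(w_2) = -1.477702

1.53860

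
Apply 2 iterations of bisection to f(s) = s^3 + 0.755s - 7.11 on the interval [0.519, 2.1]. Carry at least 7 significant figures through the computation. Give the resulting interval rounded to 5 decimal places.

f(0.519000) = -6.578357, f(2.100000) = 3.736500 (opposite signs)
step 1: m = 1.309500, f(m) = -3.875810 < 0 → root in [1.309500, 2.100000]
step 2: m = 1.704750, f(m) = -0.868616 < 0 → root in [1.704750, 2.100000]

[1.70475, 2.10000]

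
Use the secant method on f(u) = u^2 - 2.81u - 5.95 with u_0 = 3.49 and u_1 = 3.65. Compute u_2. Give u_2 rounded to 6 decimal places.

f(u_0) = -3.576800, f(u_1) = -2.884000
u_2 = 3.650000 - (-2.884000)·(3.650000 - 3.490000)/(-2.884000 - (-3.576800)) = 4.316051; f(u_2) = 0.550192

4.316051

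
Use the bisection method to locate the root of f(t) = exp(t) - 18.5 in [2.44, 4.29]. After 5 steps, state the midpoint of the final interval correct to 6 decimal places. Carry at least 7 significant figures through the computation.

2.931406

f(2.440000) = -7.026959, f(4.290000) = 54.466468 (opposite signs)
step 1: m = 3.365000, f(m) = 10.433497 > 0 → root in [2.440000, 3.365000]
step 2: m = 2.902500, f(m) = -0.280362 < 0 → root in [2.902500, 3.365000]
step 3: m = 3.133750, f(m) = 4.459918 > 0 → root in [2.902500, 3.133750]
step 4: m = 3.018125, f(m) = 1.952907 > 0 → root in [2.902500, 3.018125]
step 5: m = 2.960312, f(m) = 0.804003 > 0 → root in [2.902500, 2.960312]
Midpoint of [2.902500, 2.960312] = 2.931406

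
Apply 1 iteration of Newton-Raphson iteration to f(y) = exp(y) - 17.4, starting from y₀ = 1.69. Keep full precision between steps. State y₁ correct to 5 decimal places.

3.90064

f'(y) = exp(y)
y_0 = 1.690000: f = -11.980519, f' = 5.419481 → y_1 = 1.690000 - (-11.980519)/(5.419481) = 3.900640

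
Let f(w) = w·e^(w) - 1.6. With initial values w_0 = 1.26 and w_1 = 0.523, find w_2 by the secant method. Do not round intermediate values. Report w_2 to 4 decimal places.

0.6716

f(w_0) = 2.842031, f(w_1) = -0.717656
w_2 = 0.523000 - (-0.717656)·(0.523000 - 1.260000)/(-0.717656 - (2.842031)) = 0.671584; f(w_2) = -0.285485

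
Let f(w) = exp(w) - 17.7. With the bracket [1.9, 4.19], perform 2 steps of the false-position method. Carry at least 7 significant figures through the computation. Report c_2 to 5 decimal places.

False-position update: c = (a·f(b) − b·f(a))/(f(b) − f(a)); replace the endpoint whose sign matches f(c).
f(1.900000) = -11.014106, f(4.190000) = 48.322791
step 1: c = 2.325069, f(c) = -7.472610 < 0 → new bracket [2.325069, 4.190000]
step 2: c = 2.574837, f(c) = -4.570819 < 0 → new bracket [2.574837, 4.190000]

2.57484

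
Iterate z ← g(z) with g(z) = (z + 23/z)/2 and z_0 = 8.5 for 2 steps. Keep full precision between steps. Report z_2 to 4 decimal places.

z_1 = g(8.500000) = 5.602941
z_2 = g(5.602941) = 4.853964

4.8540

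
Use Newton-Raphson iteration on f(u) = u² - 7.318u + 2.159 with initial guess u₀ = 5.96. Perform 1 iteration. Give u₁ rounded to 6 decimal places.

f'(u) = 2u - 7.318
u_0 = 5.960000: f = -5.934680, f' = 4.602000 → u_1 = 5.960000 - (-5.934680)/(4.602000) = 7.249587

7.249587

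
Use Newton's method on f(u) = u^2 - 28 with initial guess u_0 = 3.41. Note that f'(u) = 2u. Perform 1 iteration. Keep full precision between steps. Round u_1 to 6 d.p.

u_0 = 3.410000: f = -16.371900, f' = 6.820000 → u_1 = 3.410000 - (-16.371900)/(6.820000) = 5.810572

5.810572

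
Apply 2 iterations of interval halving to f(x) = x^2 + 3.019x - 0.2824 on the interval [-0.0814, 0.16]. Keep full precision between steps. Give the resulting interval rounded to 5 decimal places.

[0.03930, 0.09965]

f(-0.081400) = -0.521521, f(0.160000) = 0.226240 (opposite signs)
step 1: m = 0.039300, f(m) = -0.162209 < 0 → root in [0.039300, 0.160000]
step 2: m = 0.099650, f(m) = 0.028373 > 0 → root in [0.039300, 0.099650]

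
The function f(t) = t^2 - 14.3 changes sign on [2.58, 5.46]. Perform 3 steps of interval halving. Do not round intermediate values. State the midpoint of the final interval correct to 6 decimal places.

3.840000

f(2.580000) = -7.643600, f(5.460000) = 15.511600 (opposite signs)
step 1: m = 4.020000, f(m) = 1.860400 > 0 → root in [2.580000, 4.020000]
step 2: m = 3.300000, f(m) = -3.410000 < 0 → root in [3.300000, 4.020000]
step 3: m = 3.660000, f(m) = -0.904400 < 0 → root in [3.660000, 4.020000]
Midpoint of [3.660000, 4.020000] = 3.840000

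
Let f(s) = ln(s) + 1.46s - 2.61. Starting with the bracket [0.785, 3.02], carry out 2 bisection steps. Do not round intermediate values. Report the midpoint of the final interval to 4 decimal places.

1.6231

f(0.785000) = -1.705972, f(3.020000) = 2.904457 (opposite signs)
step 1: m = 1.902500, f(m) = 0.810819 > 0 → root in [0.785000, 1.902500]
step 2: m = 1.343750, f(m) = -0.352661 < 0 → root in [1.343750, 1.902500]
Midpoint of [1.343750, 1.902500] = 1.623125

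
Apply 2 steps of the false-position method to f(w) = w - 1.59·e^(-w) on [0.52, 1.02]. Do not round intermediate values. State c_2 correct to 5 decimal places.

f(0.520000) = -0.425288, f(1.020000) = 0.446654
step 1: c = 0.763874, f(c) = 0.023159 > 0 → new bracket [0.520000, 0.763874]
step 2: c = 0.751279, f(c) = 0.001177 > 0 → new bracket [0.520000, 0.751279]

0.75128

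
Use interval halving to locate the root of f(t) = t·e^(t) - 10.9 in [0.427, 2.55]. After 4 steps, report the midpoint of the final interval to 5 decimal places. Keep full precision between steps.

f(0.427000) = -10.245557, f(2.550000) = 21.758115 (opposite signs)
step 1: m = 1.488500, f(m) = -4.305283 < 0 → root in [1.488500, 2.550000]
step 2: m = 2.019250, f(m) = 4.310351 > 0 → root in [1.488500, 2.019250]
step 3: m = 1.753875, f(m) = -0.767961 < 0 → root in [1.753875, 2.019250]
step 4: m = 1.886562, f(m) = 1.544999 > 0 → root in [1.753875, 1.886562]
Midpoint of [1.753875, 1.886562] = 1.820219

1.82022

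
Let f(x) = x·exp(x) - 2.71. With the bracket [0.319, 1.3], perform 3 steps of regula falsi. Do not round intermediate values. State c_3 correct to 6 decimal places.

0.991097

f(0.319000) = -2.271135, f(1.300000) = 2.060086
step 1: c = 0.833401, f(c) = -0.792235 < 0 → new bracket [0.833401, 1.300000]
step 2: c = 0.962999, f(c) = -0.187384 < 0 → new bracket [0.962999, 1.300000]
step 3: c = 0.991097, f(c) = -0.039799 < 0 → new bracket [0.991097, 1.300000]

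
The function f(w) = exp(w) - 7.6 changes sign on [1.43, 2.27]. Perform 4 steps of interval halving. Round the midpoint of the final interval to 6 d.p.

f(1.430000) = -3.421301, f(2.270000) = 2.079401 (opposite signs)
step 1: m = 1.850000, f(m) = -1.240180 < 0 → root in [1.850000, 2.270000]
step 2: m = 2.060000, f(m) = 0.245970 > 0 → root in [1.850000, 2.060000]
step 3: m = 1.955000, f(m) = -0.536081 < 0 → root in [1.955000, 2.060000]
step 4: m = 2.007500, f(m) = -0.155318 < 0 → root in [2.007500, 2.060000]
Midpoint of [2.007500, 2.060000] = 2.033750

2.033750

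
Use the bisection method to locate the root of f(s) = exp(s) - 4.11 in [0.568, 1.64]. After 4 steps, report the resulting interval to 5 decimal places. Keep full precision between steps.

[1.37200, 1.43900]

f(0.568000) = -2.345266, f(1.640000) = 1.045170 (opposite signs)
step 1: m = 1.104000, f(m) = -1.093793 < 0 → root in [1.104000, 1.640000]
step 2: m = 1.372000, f(m) = -0.166771 < 0 → root in [1.372000, 1.640000]
step 3: m = 1.506000, f(m) = 0.398660 > 0 → root in [1.372000, 1.506000]
step 4: m = 1.439000, f(m) = 0.106477 > 0 → root in [1.372000, 1.439000]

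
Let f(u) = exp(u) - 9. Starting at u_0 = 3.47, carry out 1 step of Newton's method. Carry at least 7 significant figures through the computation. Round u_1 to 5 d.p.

f'(u) = exp(u)
u_0 = 3.470000: f = 23.136742, f' = 32.136742 → u_1 = 3.470000 - (23.136742)/(32.136742) = 2.750053

2.75005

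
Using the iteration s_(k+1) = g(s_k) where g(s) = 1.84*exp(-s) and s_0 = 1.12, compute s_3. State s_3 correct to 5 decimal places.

0.67053

s_1 = g(1.120000) = 0.600355
s_2 = g(0.600355) = 1.009455
s_3 = g(1.009455) = 0.670528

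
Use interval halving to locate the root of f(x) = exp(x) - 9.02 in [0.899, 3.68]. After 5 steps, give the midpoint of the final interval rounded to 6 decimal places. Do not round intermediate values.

f(0.899000) = -6.562855, f(3.680000) = 30.626394 (opposite signs)
step 1: m = 2.289500, f(m) = 0.850001 > 0 → root in [0.899000, 2.289500]
step 2: m = 1.594250, f(m) = -4.095366 < 0 → root in [1.594250, 2.289500]
step 3: m = 1.941875, f(m) = -2.048189 < 0 → root in [1.941875, 2.289500]
step 4: m = 2.115688, f(m) = -0.724713 < 0 → root in [2.115688, 2.289500]
step 5: m = 2.202594, f(m) = 0.028453 > 0 → root in [2.115688, 2.202594]
Midpoint of [2.115688, 2.202594] = 2.159141

2.159141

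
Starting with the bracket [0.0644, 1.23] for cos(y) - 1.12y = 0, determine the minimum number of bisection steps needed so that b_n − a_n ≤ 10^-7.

Initial width b − a = 1.23 − 0.0644 = 1.165600.
After n steps the width is (b−a)/2^n; need (b−a)/2^n ≤ 10^-7.
So n ≥ log₂(1.165600/10^-7) = log₂(11656000.0000) ≈ 23.4746.
Hence n = 24.

24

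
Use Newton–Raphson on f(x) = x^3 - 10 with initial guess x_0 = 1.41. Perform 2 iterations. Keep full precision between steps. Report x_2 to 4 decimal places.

Newton update: x ← x − f(x)/f'(x).
f'(x) = 3x^2
x_0 = 1.410000: f = -7.196779, f' = 5.964300 → x_1 = 1.410000 - (-7.196779)/(5.964300) = 2.616643
x_1 = 2.616643: f = 7.915679, f' = 20.540457 → x_2 = 2.616643 - (7.915679)/(20.540457) = 2.231273

2.2313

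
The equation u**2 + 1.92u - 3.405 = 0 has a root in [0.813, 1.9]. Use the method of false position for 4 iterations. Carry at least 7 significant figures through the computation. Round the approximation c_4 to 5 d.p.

False-position update: c = (a·f(b) − b·f(a))/(f(b) − f(a)); replace the endpoint whose sign matches f(c).
f(0.813000) = -1.183071, f(1.900000) = 3.853000
step 1: c = 1.068357, f(c) = -0.212366 < 0 → new bracket [1.068357, 1.900000]
step 2: c = 1.111801, f(c) = -0.034242 < 0 → new bracket [1.111801, 1.900000]
step 3: c = 1.118744, f(c) = -0.005424 < 0 → new bracket [1.118744, 1.900000]
step 4: c = 1.119842, f(c) = -0.000857 < 0 → new bracket [1.119842, 1.900000]

1.11984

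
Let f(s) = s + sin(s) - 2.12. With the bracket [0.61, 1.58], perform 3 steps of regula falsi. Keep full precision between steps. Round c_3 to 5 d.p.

1.19281

f(0.610000) = -0.937133, f(1.580000) = 0.459958
step 1: c = 1.260651, f(c) = 0.092941 > 0 → new bracket [0.610000, 1.260651]
step 2: c = 1.201945, f(c) = 0.014687 > 0 → new bracket [0.610000, 1.201945]
step 3: c = 1.192811, f(c) = 0.002221 > 0 → new bracket [0.610000, 1.192811]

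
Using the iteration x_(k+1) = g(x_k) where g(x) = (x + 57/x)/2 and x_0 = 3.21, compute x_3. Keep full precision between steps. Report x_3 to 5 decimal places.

x_1 = g(3.210000) = 10.483505
x_2 = g(10.483505) = 7.960309
x_3 = g(7.960309) = 7.560418

7.56042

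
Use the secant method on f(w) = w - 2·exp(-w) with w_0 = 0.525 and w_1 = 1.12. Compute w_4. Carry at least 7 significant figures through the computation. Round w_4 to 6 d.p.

f(w_0) = -0.658111, f(w_1) = 0.467440
w_2 = 1.120000 - (0.467440)·(1.120000 - 0.525000)/(0.467440 - (-0.658111)) = 0.872897; f(w_2) = 0.037418
w_3 = 0.872897 - (0.037418)·(0.872897 - 1.120000)/(0.037418 - (0.467440)) = 0.851396; f(w_3) = -0.002242
w_4 = 0.851396 - (-0.002242)·(0.851396 - 0.872897)/(-0.002242 - (0.037418)) = 0.852611; f(w_4) = 0.000010

0.852611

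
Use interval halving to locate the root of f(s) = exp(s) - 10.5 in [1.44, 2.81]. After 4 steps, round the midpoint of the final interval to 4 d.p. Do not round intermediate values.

f(1.440000) = -6.279304, f(2.810000) = 6.109918 (opposite signs)
step 1: m = 2.125000, f(m) = -2.127103 < 0 → root in [2.125000, 2.810000]
step 2: m = 2.467500, f(m) = 1.292928 > 0 → root in [2.125000, 2.467500]
step 3: m = 2.296250, f(m) = -0.563151 < 0 → root in [2.296250, 2.467500]
step 4: m = 2.381875, f(m) = 0.325181 > 0 → root in [2.296250, 2.381875]
Midpoint of [2.296250, 2.381875] = 2.339062

2.3391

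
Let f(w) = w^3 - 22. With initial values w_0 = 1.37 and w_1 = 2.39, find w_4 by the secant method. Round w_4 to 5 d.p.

f(w_0) = -19.428647, f(w_1) = -8.348081
w_2 = 2.390000 - (-8.348081)·(2.390000 - 1.370000)/(-8.348081 - (-19.428647)) = 3.158466; f(w_2) = 9.508576
w_3 = 3.158466 - (9.508576)·(3.158466 - 2.390000)/(9.508576 - (-8.348081)) = 2.749262; f(w_3) = -1.219862
w_4 = 2.749262 - (-1.219862)·(2.749262 - 3.158466)/(-1.219862 - (9.508576)) = 2.795790; f(w_4) = -0.146868

2.79579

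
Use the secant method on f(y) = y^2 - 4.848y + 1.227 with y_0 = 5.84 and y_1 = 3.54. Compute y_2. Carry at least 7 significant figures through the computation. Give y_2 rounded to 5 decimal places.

f(y_0) = 7.020280, f(y_1) = -3.403320
y_2 = 3.540000 - (-3.403320)·(3.540000 - 5.840000)/(-3.403320 - (7.020280)) = 4.290953; f(y_2) = -1.163262

4.29095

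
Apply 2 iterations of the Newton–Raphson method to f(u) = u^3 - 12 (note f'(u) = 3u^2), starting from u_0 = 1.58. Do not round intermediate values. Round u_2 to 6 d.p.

2.337608

u_0 = 1.580000: f = -8.055688, f' = 7.489200 → u_1 = 1.580000 - (-8.055688)/(7.489200) = 2.655641
u_1 = 2.655641: f = 6.728713, f' = 21.157282 → u_2 = 2.655641 - (6.728713)/(21.157282) = 2.337608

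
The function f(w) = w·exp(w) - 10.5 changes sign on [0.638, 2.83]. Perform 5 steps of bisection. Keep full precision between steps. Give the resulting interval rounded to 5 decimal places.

[1.73400, 1.80250]

f(0.638000) = -9.292463, f(2.830000) = 37.455654 (opposite signs)
step 1: m = 1.734000, f(m) = -0.679904 < 0 → root in [1.734000, 2.830000]
step 2: m = 2.282000, f(m) = 11.855050 > 0 → root in [1.734000, 2.282000]
step 3: m = 2.008000, f(m) = 4.456399 > 0 → root in [1.734000, 2.008000]
step 4: m = 1.871000, f(m) = 1.651748 > 0 → root in [1.734000, 1.871000]
step 5: m = 1.802500, f(m) = 0.431785 > 0 → root in [1.734000, 1.802500]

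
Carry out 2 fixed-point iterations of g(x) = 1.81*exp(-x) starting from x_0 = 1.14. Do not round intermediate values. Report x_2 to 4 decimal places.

1.0146

x_1 = g(1.140000) = 0.578872
x_2 = g(0.578872) = 1.014559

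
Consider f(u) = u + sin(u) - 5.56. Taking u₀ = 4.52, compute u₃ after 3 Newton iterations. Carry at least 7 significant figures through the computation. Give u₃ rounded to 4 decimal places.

5.9193

f'(u) = 1 + cos(u)
u_0 = 4.520000: f = -2.021550, f' = 0.808796 → u_1 = 4.520000 - (-2.021550)/(0.808796) = 7.019457
u_1 = 7.019457: f = 2.130988, f' = 1.740977 → u_2 = 7.019457 - (2.130988)/(1.740977) = 5.795439
u_2 = 5.795439: f = -0.233197, f' = 1.883391 → u_3 = 5.795439 - (-0.233197)/(1.883391) = 5.919257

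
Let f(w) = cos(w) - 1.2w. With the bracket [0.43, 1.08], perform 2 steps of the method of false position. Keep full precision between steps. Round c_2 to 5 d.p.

f(0.430000) = 0.392966, f(1.080000) = -0.824672
step 1: c = 0.639773, f(c) = 0.034503 > 0 → new bracket [0.639773, 1.080000]
step 2: c = 0.657452, f(c) = 0.002609 > 0 → new bracket [0.657452, 1.080000]

0.65745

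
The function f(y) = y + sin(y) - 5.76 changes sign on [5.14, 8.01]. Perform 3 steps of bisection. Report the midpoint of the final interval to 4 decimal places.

6.0369

f(5.140000) = -1.529959, f(8.010000) = 3.237854 (opposite signs)
step 1: m = 6.575000, f(m) = 1.102691 > 0 → root in [5.140000, 6.575000]
step 2: m = 5.857500, f(m) = -0.315445 < 0 → root in [5.857500, 6.575000]
step 3: m = 6.216250, f(m) = 0.389365 > 0 → root in [5.857500, 6.216250]
Midpoint of [5.857500, 6.216250] = 6.036875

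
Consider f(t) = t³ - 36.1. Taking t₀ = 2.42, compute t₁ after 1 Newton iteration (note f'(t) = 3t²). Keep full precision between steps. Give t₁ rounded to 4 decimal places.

3.6681

Newton update: t ← t − f(t)/f'(t).
t_0 = 2.420000: f = -21.927512, f' = 17.569200 → t_1 = 2.420000 - (-21.927512)/(17.569200) = 3.668065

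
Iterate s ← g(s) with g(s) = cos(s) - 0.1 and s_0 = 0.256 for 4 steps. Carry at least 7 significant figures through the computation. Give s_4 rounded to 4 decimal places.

0.6288

s_1 = g(0.256000) = 0.867411
s_2 = g(0.867411) = 0.546804
s_3 = g(0.546804) = 0.754191
s_4 = g(0.754191) = 0.628826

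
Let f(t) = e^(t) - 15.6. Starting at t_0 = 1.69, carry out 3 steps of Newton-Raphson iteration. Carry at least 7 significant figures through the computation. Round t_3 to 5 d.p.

f'(t) = e^(t)
t_0 = 1.690000: f = -10.180519, f' = 5.419481 → t_1 = 1.690000 - (-10.180519)/(5.419481) = 3.568505
t_1 = 3.568505: f = 19.863520, f' = 35.463520 → t_2 = 3.568505 - (19.863520)/(35.463520) = 3.008393
t_2 = 3.008393: f = 4.654829, f' = 20.254829 → t_3 = 3.008393 - (4.654829)/(20.254829) = 2.778580

2.77858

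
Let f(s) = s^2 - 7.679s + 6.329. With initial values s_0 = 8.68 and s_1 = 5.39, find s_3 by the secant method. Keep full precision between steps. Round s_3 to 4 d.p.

f(s_0) = 15.017680, f(s_1) = -6.008710
s_2 = 5.390000 - (-6.008710)·(5.390000 - 8.680000)/(-6.008710 - (15.017680)) = 6.330183; f(s_2) = -2.209258
s_3 = 6.330183 - (-2.209258)·(6.330183 - 5.390000)/(-2.209258 - (-6.008710)) = 6.876869; f(s_3) = 0.812850

6.8769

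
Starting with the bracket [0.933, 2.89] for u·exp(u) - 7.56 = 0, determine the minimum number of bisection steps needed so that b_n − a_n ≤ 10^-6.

21

Initial width b − a = 2.89 − 0.933 = 1.957000.
After n steps the width is (b−a)/2^n; need (b−a)/2^n ≤ 10^-6.
So n ≥ log₂(1.957000/10^-6) = log₂(1957000.0000) ≈ 20.9002.
Hence n = 21.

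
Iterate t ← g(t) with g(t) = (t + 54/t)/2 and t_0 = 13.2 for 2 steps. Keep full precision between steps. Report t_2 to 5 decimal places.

t_1 = g(13.200000) = 8.645455
t_2 = g(8.645455) = 7.445756

7.44576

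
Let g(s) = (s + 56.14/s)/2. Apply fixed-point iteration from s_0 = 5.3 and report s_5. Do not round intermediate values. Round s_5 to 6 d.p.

7.492663

s_1 = g(5.300000) = 7.946226
s_2 = g(7.946226) = 7.505608
s_3 = g(7.505608) = 7.492674
s_4 = g(7.492674) = 7.492663
s_5 = g(7.492663) = 7.492663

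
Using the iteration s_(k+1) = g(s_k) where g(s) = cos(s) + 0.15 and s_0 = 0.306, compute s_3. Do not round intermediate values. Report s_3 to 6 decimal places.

s_1 = g(0.306000) = 1.103546
s_2 = g(1.103546) = 0.600433
s_3 = g(0.600433) = 0.975091

0.975091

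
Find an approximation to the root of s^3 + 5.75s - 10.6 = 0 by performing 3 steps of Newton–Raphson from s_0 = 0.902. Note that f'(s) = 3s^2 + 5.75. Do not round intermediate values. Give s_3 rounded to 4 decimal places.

1.3832

s_0 = 0.902000: f = -4.679629, f' = 8.190812 → s_1 = 0.902000 - (-4.679629)/(8.190812) = 1.473327
s_1 = 1.473327: f = 1.069766, f' = 12.262074 → s_2 = 1.473327 - (1.069766)/(12.262074) = 1.386085
s_2 = 1.386085: f = 0.032977, f' = 11.513693 → s_3 = 1.386085 - (0.032977)/(11.513693) = 1.383221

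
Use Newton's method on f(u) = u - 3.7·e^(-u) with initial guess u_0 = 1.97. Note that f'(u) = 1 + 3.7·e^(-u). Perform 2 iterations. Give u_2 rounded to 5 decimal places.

1.15388

Newton update: u ← u − f(u)/f'(u).
u_0 = 1.970000: f = 1.454010, f' = 1.515990 → u_1 = 1.970000 - (1.454010)/(1.515990) = 1.010885
u_1 = 1.010885: f = -0.335534, f' = 2.346419 → u_2 = 1.010885 - (-0.335534)/(2.346419) = 1.153883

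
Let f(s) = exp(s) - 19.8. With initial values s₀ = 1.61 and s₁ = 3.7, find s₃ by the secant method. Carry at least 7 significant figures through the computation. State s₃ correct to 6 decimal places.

2.817231

f(s_0) = -14.797189, f(s_1) = 20.647304
s_2 = 3.700000 - (20.647304)·(3.700000 - 1.610000)/(20.647304 - (-14.797189)) = 2.482523; f(s_2) = -7.828573
s_3 = 2.482523 - (-7.828573)·(2.482523 - 3.700000)/(-7.828573 - (20.647304)) = 2.817231; f(s_3) = -3.069542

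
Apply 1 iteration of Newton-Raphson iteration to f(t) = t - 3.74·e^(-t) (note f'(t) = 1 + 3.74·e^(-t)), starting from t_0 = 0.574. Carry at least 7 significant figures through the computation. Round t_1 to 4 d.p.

1.0673

Newton update: t ← t − f(t)/f'(t).
t_0 = 0.574000: f = -1.532622, f' = 3.106622 → t_1 = 0.574000 - (-1.532622)/(3.106622) = 1.067340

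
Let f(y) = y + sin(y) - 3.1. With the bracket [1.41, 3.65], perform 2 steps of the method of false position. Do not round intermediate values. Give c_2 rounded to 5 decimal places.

False-position update: c = (a·f(b) − b·f(a))/(f(b) − f(a)); replace the endpoint whose sign matches f(c).
f(1.410000) = -0.702900, f(3.650000) = 0.063213
step 1: c = 3.465174, f(c) = 0.047210 > 0 → new bracket [1.410000, 3.465174]
step 2: c = 3.335827, f(c) = 0.042812 > 0 → new bracket [1.410000, 3.335827]

3.33583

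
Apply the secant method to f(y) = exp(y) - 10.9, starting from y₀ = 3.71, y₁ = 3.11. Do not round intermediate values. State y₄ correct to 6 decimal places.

f(y_0) = 29.953807, f(y_1) = 11.521044
y_2 = 3.110000 - (11.521044)·(3.110000 - 3.710000)/(11.521044 - (29.953807)) = 2.734982; f(y_2) = 4.509458
y_3 = 2.734982 - (4.509458)·(2.734982 - 3.110000)/(4.509458 - (11.521044)) = 2.493791; f(y_3) = 1.207083
y_4 = 2.493791 - (1.207083)·(2.493791 - 2.734982)/(1.207083 - (4.509458)) = 2.405631; f(y_4) = 0.185419

2.405631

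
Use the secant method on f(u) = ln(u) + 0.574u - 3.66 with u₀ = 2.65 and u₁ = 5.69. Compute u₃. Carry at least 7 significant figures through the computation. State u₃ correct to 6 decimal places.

f(u_0) = -1.164340, f(u_1) = 1.344770
u_2 = 5.690000 - (1.344770)·(5.690000 - 2.650000)/(1.344770 - (-1.164340)) = 4.060697; f(u_2) = 0.072195
u_3 = 4.060697 - (0.072195)·(4.060697 - 5.690000)/(0.072195 - (1.344770)) = 3.968265; f(u_3) = -0.003887

3.968265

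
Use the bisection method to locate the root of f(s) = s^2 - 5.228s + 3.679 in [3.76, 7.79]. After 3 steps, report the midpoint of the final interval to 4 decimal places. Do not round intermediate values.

4.5156

f(3.760000) = -1.840680, f(7.790000) = 23.636980 (opposite signs)
step 1: m = 5.775000, f(m) = 6.837925 > 0 → root in [3.760000, 5.775000]
step 2: m = 4.767500, f(m) = 1.483566 > 0 → root in [3.760000, 4.767500]
step 3: m = 4.263750, f(m) = -0.432321 < 0 → root in [4.263750, 4.767500]
Midpoint of [4.263750, 4.767500] = 4.515625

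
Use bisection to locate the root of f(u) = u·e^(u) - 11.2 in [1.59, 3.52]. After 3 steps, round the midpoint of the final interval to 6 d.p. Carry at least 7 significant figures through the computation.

1.710625

f(1.590000) = -3.403039, f(3.520000) = 107.721188 (opposite signs)
step 1: m = 2.555000, f(m) = 21.686171 > 0 → root in [1.590000, 2.555000]
step 2: m = 2.072500, f(m) = 5.265308 > 0 → root in [1.590000, 2.072500]
step 3: m = 1.831250, f(m) = 0.230084 > 0 → root in [1.590000, 1.831250]
Midpoint of [1.590000, 1.831250] = 1.710625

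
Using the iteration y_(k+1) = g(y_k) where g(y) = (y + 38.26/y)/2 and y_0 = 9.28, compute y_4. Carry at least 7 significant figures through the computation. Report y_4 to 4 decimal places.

6.1855

y_1 = g(9.280000) = 6.701422
y_2 = g(6.701422) = 6.205329
y_3 = g(6.205329) = 6.185499
y_4 = g(6.185499) = 6.185467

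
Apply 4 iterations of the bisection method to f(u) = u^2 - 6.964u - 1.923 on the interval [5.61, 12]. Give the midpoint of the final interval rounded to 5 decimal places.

7.40719

f(5.610000) = -9.518940, f(12.000000) = 58.509000 (opposite signs)
step 1: m = 8.805000, f(m) = 14.287005 > 0 → root in [5.610000, 8.805000]
step 2: m = 7.207500, f(m) = -0.167974 < 0 → root in [7.207500, 8.805000]
step 3: m = 8.006250, f(m) = 6.421514 > 0 → root in [7.207500, 8.006250]
step 4: m = 7.606875, f(m) = 2.967270 > 0 → root in [7.207500, 7.606875]
Midpoint of [7.207500, 7.606875] = 7.407187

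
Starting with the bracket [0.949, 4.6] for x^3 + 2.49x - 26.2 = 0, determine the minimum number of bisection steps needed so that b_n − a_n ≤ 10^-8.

Initial width b − a = 4.6 − 0.949 = 3.651000.
After n steps the width is (b−a)/2^n; need (b−a)/2^n ≤ 10^-8.
So n ≥ log₂(3.651000/10^-8) = log₂(365100000.0000) ≈ 28.4437.
Hence n = 29.

29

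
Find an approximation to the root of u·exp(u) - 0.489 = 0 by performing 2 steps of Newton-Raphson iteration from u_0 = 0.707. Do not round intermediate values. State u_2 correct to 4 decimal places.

Newton update: u ← u − f(u)/f'(u).
f'(u) = (u + 1)·exp(u)
u_0 = 0.707000: f = 0.944724, f' = 3.461623 → u_1 = 0.707000 - (0.944724)/(3.461623) = 0.434086
u_1 = 0.434086: f = 0.181035, f' = 2.213587 → u_2 = 0.434086 - (0.181035)/(2.213587) = 0.352303

0.3523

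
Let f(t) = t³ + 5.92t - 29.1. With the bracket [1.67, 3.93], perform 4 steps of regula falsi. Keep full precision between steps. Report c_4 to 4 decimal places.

2.4312

False-position update: c = (a·f(b) − b·f(a))/(f(b) − f(a)); replace the endpoint whose sign matches f(c).
f(1.670000) = -14.556137, f(3.930000) = 54.864057
step 1: c = 2.143880, f(c) = -6.554475 < 0 → new bracket [2.143880, 3.930000]
step 2: c = 2.334492, f(c) = -2.557172 < 0 → new bracket [2.334492, 3.930000]
step 3: c = 2.405546, f(c) = -0.939122 < 0 → new bracket [2.405546, 3.930000]
step 4: c = 2.431201, f(c) = -0.337100 < 0 → new bracket [2.431201, 3.930000]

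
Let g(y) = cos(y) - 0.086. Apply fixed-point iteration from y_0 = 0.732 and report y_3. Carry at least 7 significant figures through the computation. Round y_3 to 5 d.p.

0.67541

y_1 = g(0.732000) = 0.657839
y_2 = g(0.657839) = 0.705315
y_3 = g(0.705315) = 0.675407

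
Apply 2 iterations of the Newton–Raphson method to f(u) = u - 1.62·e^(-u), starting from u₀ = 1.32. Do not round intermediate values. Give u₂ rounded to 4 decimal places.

f'(u) = 1 + 1.62·e^(-u)
u_0 = 1.320000: f = 0.887241, f' = 1.432759 → u_1 = 1.320000 - (0.887241)/(1.432759) = 0.700747
u_1 = 0.700747: f = -0.103121, f' = 1.803868 → u_2 = 0.700747 - (-0.103121)/(1.803868) = 0.757913

0.7579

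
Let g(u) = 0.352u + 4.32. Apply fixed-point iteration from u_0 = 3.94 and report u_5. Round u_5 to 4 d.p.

6.6519

u_1 = g(3.940000) = 5.706880
u_2 = g(5.706880) = 6.328822
u_3 = g(6.328822) = 6.547745
u_4 = g(6.547745) = 6.624806
u_5 = g(6.624806) = 6.651932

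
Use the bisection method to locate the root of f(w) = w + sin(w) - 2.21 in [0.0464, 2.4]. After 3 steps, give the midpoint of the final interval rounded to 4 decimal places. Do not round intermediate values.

f(0.046400) = -2.117217, f(2.400000) = 0.865463 (opposite signs)
step 1: m = 1.223200, f(m) = -0.046606 < 0 → root in [1.223200, 2.400000]
step 2: m = 1.811600, f(m) = 0.572747 > 0 → root in [1.223200, 1.811600]
step 3: m = 1.517400, f(m) = 0.305975 > 0 → root in [1.223200, 1.517400]
Midpoint of [1.223200, 1.517400] = 1.370300

1.3703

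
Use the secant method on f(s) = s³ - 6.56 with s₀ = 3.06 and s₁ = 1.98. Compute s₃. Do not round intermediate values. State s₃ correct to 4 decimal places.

1.8745

f(s_0) = 22.092616, f(s_1) = 1.202392
s_2 = 1.980000 - (1.202392)·(1.980000 - 3.060000)/(1.202392 - (22.092616)) = 1.917838; f(s_2) = 0.494002
s_3 = 1.917838 - (0.494002)·(1.917838 - 1.980000)/(0.494002 - (1.202392)) = 1.874488; f(s_3) = 0.026402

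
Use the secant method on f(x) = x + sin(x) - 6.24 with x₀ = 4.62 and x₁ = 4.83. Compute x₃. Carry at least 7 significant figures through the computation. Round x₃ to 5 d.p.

f(x_0) = -2.615735, f(x_1) = -2.403092
x_2 = 4.830000 - (-2.403092)·(4.830000 - 4.620000)/(-2.403092 - (-2.615735)) = 7.203219; f(x_2) = 1.758841
x_3 = 7.203219 - (1.758841)·(7.203219 - 4.830000)/(1.758841 - (-2.403092)) = 6.200292; f(x_3) = -0.122506

6.20029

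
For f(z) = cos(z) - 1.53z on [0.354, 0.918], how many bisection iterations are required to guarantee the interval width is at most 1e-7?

Initial width b − a = 0.918 − 0.354 = 0.564000.
After n steps the width is (b−a)/2^n; need (b−a)/2^n ≤ 1e-7.
So n ≥ log₂(0.564000/1e-7) = log₂(5640000.0000) ≈ 22.4273.
Hence n = 23.

23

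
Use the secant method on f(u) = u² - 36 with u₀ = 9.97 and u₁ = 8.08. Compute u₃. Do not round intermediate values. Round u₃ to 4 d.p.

f(u_0) = 63.400900, f(u_1) = 29.286400
u_2 = 8.080000 - (29.286400)·(8.080000 - 9.970000)/(29.286400 - (63.400900)) = 6.457485; f(u_2) = 5.699109
u_3 = 6.457485 - (5.699109)·(6.457485 - 8.080000)/(5.699109 - (29.286400)) = 6.065456; f(u_3) = 0.789759

6.0655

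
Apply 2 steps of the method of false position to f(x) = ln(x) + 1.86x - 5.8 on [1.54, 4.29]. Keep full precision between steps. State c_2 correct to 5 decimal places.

f(1.540000) = -2.503818, f(4.290000) = 3.635687
step 1: c = 2.661507, f(c) = 0.129296 > 0 → new bracket [1.540000, 2.661507]
step 2: c = 2.606437, f(c) = 0.005957 > 0 → new bracket [1.540000, 2.606437]

2.60644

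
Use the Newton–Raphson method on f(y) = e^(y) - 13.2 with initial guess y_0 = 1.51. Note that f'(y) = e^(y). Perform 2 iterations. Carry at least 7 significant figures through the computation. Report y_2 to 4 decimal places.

2.8552

y_0 = 1.510000: f = -8.673269, f' = 4.526731 → y_1 = 1.510000 - (-8.673269)/(4.526731) = 3.426012
y_1 = 3.426012: f = 17.553743, f' = 30.753743 → y_2 = 3.426012 - (17.553743)/(30.753743) = 2.855228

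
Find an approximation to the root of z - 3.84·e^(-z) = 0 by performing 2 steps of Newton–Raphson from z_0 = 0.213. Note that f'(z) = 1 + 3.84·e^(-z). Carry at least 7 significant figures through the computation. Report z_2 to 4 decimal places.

1.1608

Newton update: z ← z − f(z)/f'(z).
z_0 = 0.213000: f = -2.890320, f' = 4.103320 → z_1 = 0.213000 - (-2.890320)/(4.103320) = 0.917386
z_1 = 0.917386: f = -0.616933, f' = 2.534319 → z_2 = 0.917386 - (-0.616933)/(2.534319) = 1.160817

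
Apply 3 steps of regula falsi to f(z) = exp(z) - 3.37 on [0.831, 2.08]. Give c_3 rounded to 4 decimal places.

1.1939

False-position update: c = (a·f(b) − b·f(a))/(f(b) − f(a)); replace the endpoint whose sign matches f(c).
f(0.831000) = -1.074387, f(2.080000) = 4.634469
step 1: c = 1.066057, f(c) = -0.466092 < 0 → new bracket [1.066057, 2.080000]
step 2: c = 1.158712, f(c) = -0.184173 < 0 → new bracket [1.158712, 2.080000]
step 3: c = 1.193924, f(c) = -0.069993 < 0 → new bracket [1.193924, 2.080000]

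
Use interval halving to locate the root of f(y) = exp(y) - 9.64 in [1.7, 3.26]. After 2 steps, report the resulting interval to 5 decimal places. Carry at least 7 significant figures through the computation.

f(1.700000) = -4.166053, f(3.260000) = 16.409537 (opposite signs)
step 1: m = 2.480000, f(m) = 2.301264 > 0 → root in [1.700000, 2.480000]
step 2: m = 2.090000, f(m) = -1.555085 < 0 → root in [2.090000, 2.480000]

[2.09000, 2.48000]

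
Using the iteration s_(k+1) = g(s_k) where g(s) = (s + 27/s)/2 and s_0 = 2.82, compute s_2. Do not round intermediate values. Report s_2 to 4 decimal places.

s_1 = g(2.820000) = 6.197234
s_2 = g(6.197234) = 5.277008

5.2770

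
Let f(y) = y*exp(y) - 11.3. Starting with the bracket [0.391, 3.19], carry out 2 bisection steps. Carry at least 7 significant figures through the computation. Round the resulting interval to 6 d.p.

[1.790500, 2.490250]

f(0.391000) = -10.721923, f(3.190000) = 66.180084 (opposite signs)
step 1: m = 1.790500, f(m) = -0.570522 < 0 → root in [1.790500, 3.190000]
step 2: m = 2.490250, f(m) = 18.743103 > 0 → root in [1.790500, 2.490250]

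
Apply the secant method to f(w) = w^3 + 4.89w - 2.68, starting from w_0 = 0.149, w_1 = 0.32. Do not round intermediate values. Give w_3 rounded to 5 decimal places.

0.51868

f(w_0) = -1.948082, f(w_1) = -1.082432
w_2 = 0.320000 - (-1.082432)·(0.320000 - 0.149000)/(-1.082432 - (-1.948082)) = 0.533823; f(w_2) = 0.082516
w_3 = 0.533823 - (0.082516)·(0.533823 - 0.320000)/(0.082516 - (-1.082432)) = 0.518677; f(w_3) = -0.004130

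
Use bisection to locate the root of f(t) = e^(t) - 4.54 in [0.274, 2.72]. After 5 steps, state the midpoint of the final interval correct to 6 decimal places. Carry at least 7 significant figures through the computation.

f(0.274000) = -3.224785, f(2.720000) = 10.640322 (opposite signs)
step 1: m = 1.497000, f(m) = -0.071736 < 0 → root in [1.497000, 2.720000]
step 2: m = 2.108500, f(m) = 3.695878 > 0 → root in [1.497000, 2.108500]
step 3: m = 1.802750, f(m) = 1.526307 > 0 → root in [1.497000, 1.802750]
step 4: m = 1.649875, f(m) = 0.666329 > 0 → root in [1.497000, 1.649875]
step 5: m = 1.573438, f(m) = 0.283199 > 0 → root in [1.497000, 1.573438]
Midpoint of [1.497000, 1.573438] = 1.535219

1.535219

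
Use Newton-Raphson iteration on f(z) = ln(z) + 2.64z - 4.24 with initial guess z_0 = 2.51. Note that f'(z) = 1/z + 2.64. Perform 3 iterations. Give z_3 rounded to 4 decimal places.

1.4622

z_0 = 2.510000: f = 3.306683, f' = 3.038406 → z_1 = 2.510000 - (3.306683)/(3.038406) = 1.421705
z_1 = 1.421705: f = -0.134842, f' = 3.343381 → z_2 = 1.421705 - (-0.134842)/(3.343381) = 1.462036
z_2 = 1.462036: f = -0.000395, f' = 3.323978 → z_3 = 1.462036 - (-0.000395)/(3.323978) = 1.462155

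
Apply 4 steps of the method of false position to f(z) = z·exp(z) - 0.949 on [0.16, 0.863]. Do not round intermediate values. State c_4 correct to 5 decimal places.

0.54711

False-position update: c = (a·f(b) − b·f(a))/(f(b) − f(a)); replace the endpoint whose sign matches f(c).
f(0.160000) = -0.761238, f(0.863000) = 1.096535
step 1: c = 0.448060, f(c) = -0.247664 < 0 → new bracket [0.448060, 0.863000]
step 2: c = 0.524511, f(c) = -0.062768 < 0 → new bracket [0.524511, 0.863000]
step 3: c = 0.542838, f(c) = -0.014838 < 0 → new bracket [0.542838, 0.863000]
step 4: c = 0.547113, f(c) = -0.003449 < 0 → new bracket [0.547113, 0.863000]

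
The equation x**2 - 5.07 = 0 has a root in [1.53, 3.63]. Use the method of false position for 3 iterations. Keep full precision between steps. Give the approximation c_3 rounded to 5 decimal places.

f(1.530000) = -2.729100, f(3.630000) = 8.106900
step 1: c = 2.058895, f(c) = -0.830950 < 0 → new bracket [2.058895, 3.630000]
step 2: c = 2.204961, f(c) = -0.208149 < 0 → new bracket [2.204961, 3.630000]
step 3: c = 2.240633, f(c) = -0.049562 < 0 → new bracket [2.240633, 3.630000]

2.24063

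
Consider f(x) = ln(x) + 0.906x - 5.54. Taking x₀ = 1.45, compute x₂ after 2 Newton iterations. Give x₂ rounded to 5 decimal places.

4.45430

f'(x) = 1/x + 0.906
x_0 = 1.450000: f = -3.854736, f' = 1.595655 → x_1 = 1.450000 - (-3.854736)/(1.595655) = 3.865770
x_1 = 3.865770: f = -0.685451, f' = 1.164681 → x_2 = 3.865770 - (-0.685451)/(1.164681) = 4.454302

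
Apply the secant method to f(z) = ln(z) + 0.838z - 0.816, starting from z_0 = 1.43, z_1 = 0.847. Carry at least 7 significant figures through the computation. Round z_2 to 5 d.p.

1.00381

Secant update: z_(k+1) = z_k − f(z_k)·(z_k − z_(k-1))/(f(z_k) − f(z_(k-1))).
f(z_0) = 0.740014, f(z_1) = -0.272269
z_2 = 0.847000 - (-0.272269)·(0.847000 - 1.430000)/(-0.272269 - (0.740014)) = 1.003807; f(z_2) = 0.028989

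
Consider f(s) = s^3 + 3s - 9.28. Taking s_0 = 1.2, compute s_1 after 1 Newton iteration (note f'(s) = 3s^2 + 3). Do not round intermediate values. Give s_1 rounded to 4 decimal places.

s_0 = 1.200000: f = -3.952000, f' = 7.320000 → s_1 = 1.200000 - (-3.952000)/(7.320000) = 1.739891

1.7399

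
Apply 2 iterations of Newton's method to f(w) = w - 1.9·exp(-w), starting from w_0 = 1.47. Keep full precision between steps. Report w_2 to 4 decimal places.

0.8278

Newton update: w ← w − f(w)/f'(w).
f'(w) = 1 + 1.9·exp(-w)
w_0 = 1.470000: f = 1.033142, f' = 1.436858 → w_1 = 1.470000 - (1.033142)/(1.436858) = 0.750972
w_1 = 0.750972: f = -0.145653, f' = 1.896625 → w_2 = 0.750972 - (-0.145653)/(1.896625) = 0.827768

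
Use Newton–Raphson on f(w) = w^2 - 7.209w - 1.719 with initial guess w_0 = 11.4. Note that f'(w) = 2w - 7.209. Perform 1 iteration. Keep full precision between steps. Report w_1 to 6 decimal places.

Newton update: w ← w − f(w)/f'(w).
w_0 = 11.400000: f = 46.058400, f' = 15.591000 → w_1 = 11.400000 - (46.058400)/(15.591000) = 8.445834

8.445834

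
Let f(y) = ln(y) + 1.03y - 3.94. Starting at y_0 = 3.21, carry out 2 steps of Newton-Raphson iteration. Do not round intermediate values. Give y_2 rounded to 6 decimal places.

f'(y) = 1/y + 1.03
y_0 = 3.210000: f = 0.532571, f' = 1.341526 → y_1 = 3.210000 - (0.532571)/(1.341526) = 2.813011
y_1 = 2.813011: f = -0.008343, f' = 1.385491 → y_2 = 2.813011 - (-0.008343)/(1.385491) = 2.819033

2.819033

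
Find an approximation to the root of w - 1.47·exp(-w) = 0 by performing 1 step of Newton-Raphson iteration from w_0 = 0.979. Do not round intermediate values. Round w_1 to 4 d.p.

Newton update: w ← w − f(w)/f'(w).
f'(w) = 1 + 1.47·exp(-w)
w_0 = 0.979000: f = 0.426741, f' = 1.552259 → w_1 = 0.979000 - (0.426741)/(1.552259) = 0.704084

0.7041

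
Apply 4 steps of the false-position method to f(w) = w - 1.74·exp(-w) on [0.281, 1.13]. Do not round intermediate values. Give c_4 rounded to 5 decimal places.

False-position update: c = (a·f(b) − b·f(a))/(f(b) − f(a)); replace the endpoint whose sign matches f(c).
f(0.281000) = -1.032749, f(1.130000) = 0.567922
step 1: c = 0.828773, f(c) = 0.069115 > 0 → new bracket [0.281000, 0.828773]
step 2: c = 0.794413, f(c) = 0.008201 > 0 → new bracket [0.281000, 0.794413]
step 3: c = 0.790369, f(c) = 0.000970 > 0 → new bracket [0.281000, 0.790369]
step 4: c = 0.789891, f(c) = 0.000115 > 0 → new bracket [0.281000, 0.789891]

0.78989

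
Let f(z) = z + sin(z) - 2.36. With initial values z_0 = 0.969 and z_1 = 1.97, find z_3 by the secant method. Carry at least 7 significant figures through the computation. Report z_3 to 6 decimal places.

f(z_0) = -0.566680, f(z_1) = 0.531371
z_2 = 1.970000 - (0.531371)·(1.970000 - 0.969000)/(0.531371 - (-0.566680)) = 1.485594; f(z_2) = 0.121967
z_3 = 1.485594 - (0.121967)·(1.485594 - 1.970000)/(0.121967 - (0.531371)) = 1.341284; f(z_3) = -0.044939

1.341284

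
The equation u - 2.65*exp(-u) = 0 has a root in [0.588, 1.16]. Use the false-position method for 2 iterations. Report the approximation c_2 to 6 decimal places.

0.989100

f(0.588000) = -0.883908, f(1.160000) = 0.329262
step 1: c = 1.004756, f(c) = 0.034500 > 0 → new bracket [0.588000, 1.004756]
step 2: c = 0.989100, f(c) = 0.003535 > 0 → new bracket [0.588000, 0.989100]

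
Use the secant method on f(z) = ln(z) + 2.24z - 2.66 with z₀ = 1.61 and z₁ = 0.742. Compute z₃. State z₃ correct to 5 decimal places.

f(z_0) = 1.422634, f(z_1) = -1.296326
z_2 = 0.742000 - (-1.296326)·(0.742000 - 1.610000)/(-1.296326 - (1.422634)) = 1.155839; f(z_2) = 0.073905
z_3 = 1.155839 - (0.073905)·(1.155839 - 0.742000)/(0.073905 - (-1.296326)) = 1.133518; f(z_3) = 0.004406

1.13352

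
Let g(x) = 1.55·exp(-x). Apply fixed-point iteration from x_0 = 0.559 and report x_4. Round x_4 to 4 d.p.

x_1 = g(0.559000) = 0.886260
x_2 = g(0.886260) = 0.638902
x_3 = g(0.638902) = 0.818202
x_4 = g(0.818202) = 0.683898

0.6839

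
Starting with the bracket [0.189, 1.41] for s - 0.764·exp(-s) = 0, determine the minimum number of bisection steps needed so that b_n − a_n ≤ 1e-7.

Initial width b − a = 1.41 − 0.189 = 1.221000.
After n steps the width is (b−a)/2^n; need (b−a)/2^n ≤ 1e-7.
So n ≥ log₂(1.221000/1e-7) = log₂(12210000.0000) ≈ 23.5416.
Hence n = 24.

24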